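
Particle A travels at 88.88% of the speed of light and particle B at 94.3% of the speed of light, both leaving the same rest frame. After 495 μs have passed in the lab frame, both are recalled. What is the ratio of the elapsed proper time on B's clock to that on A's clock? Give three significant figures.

τ_B/τ_A = 0.726

A: β = 0.8888; γ = 1/√(1 − 0.8888²) = 1/√0.2100 = 2.182. B: β = 0.943; γ = 1/√(1 − 0.943²) = 1/√0.1108 = 3.005.
τ_A/τ_B = γ_B/γ_A = 3.005/2.182 = 1.377, so τ_B/τ_A = 0.7262.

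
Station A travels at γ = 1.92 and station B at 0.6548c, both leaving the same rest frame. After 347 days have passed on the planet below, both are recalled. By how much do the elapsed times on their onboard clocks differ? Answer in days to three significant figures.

|τ_A − τ_B| = 81.5 days

A: γ = 1.92; τ_A = 347/1.920 = 180.7 days.
B: γ = 1/√(1 − 0.6548²) = 1/√0.5712 = 1.323; τ_B = 347/1.323 = 262.3 days.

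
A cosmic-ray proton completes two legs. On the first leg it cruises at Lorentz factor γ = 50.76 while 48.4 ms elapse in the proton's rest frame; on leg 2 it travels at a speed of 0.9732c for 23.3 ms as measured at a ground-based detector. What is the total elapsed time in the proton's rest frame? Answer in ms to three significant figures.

Leg 1: 48.4 ms is already measured in the proton's rest frame.
Leg 2: γ = 1/√(1 − 0.9732²) = 1/√0.05288 = 4.349; τ_2 = 23.3/4.349 = 5.358 ms.
Total: 48.40 + 5.358 ms.

τ = 53.8 ms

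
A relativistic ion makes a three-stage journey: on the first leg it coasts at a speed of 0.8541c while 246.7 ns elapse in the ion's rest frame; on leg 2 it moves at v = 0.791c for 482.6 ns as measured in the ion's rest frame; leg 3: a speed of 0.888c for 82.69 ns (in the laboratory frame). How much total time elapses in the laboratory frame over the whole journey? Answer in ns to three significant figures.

Leg 1: γ = 1/√(1 − 0.8541²) = 1/√0.2705 = 1.923; Δt_1 = 1.923 × 246.7 = 474.3 ns.
Leg 2: γ = 1/√(1 − 0.791²) = 1/√0.3743 = 1.634; Δt_2 = 1.634 × 482.6 = 788.8 ns.
Leg 3: 82.69 ns is already measured in the laboratory frame.
Total: 474.3 + 788.8 + 82.69 ns.

Δt = 1350 ns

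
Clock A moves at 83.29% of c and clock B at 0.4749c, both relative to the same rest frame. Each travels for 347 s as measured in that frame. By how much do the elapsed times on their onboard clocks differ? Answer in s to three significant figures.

|τ_A − τ_B| = 113 s

A: β = 0.8329; γ = 1/√(1 − 0.8329²) = 1/√0.3063 = 1.807; τ_A = 347/1.807 = 192.0 s.
B: γ = 1/√(1 − 0.4749²) = 1/√0.7745 = 1.136; τ_B = 347/1.136 = 305.4 s.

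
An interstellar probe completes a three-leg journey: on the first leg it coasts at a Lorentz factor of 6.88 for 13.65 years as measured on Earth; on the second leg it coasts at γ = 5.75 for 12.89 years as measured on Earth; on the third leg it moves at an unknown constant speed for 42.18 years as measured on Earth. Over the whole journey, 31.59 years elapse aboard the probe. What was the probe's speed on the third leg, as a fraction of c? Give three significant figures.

Leg 1: γ = 6.88; τ_1 = 13.65/6.880 = 1.984 years.
Leg 2: γ = 5.75; τ_2 = 12.89/5.750 = 2.242 years.
Leg 3: speed unknown; τ_3 = 42.18/γ_3.
Total proper time: 1.984 + 2.242 + τ_3 = 31.59, so τ_3 = 31.59 − 4.226 = 27.36 years.
γ_3 = 42.18/27.36 = 1.541; β = √(1 − 1/γ²) = √0.5791.

β = 0.761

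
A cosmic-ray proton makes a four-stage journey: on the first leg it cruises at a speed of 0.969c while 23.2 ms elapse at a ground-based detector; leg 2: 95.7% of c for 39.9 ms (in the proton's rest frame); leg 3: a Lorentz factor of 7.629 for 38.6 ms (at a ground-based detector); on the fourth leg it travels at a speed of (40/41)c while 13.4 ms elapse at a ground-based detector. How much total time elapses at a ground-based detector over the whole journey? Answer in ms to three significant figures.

Δt = 213 ms

Leg 1: 23.2 ms is already measured at a ground-based detector.
Leg 2: β = 0.957; γ = 1/√(1 − 0.957²) = 1/√0.08415 = 3.447; Δt_2 = 3.447 × 39.9 = 137.5 ms.
Leg 3: 38.6 ms is already measured at a ground-based detector.
Leg 4: 13.4 ms is already measured at a ground-based detector.
Total: 23.20 + 137.5 + 38.60 + 13.40 ms.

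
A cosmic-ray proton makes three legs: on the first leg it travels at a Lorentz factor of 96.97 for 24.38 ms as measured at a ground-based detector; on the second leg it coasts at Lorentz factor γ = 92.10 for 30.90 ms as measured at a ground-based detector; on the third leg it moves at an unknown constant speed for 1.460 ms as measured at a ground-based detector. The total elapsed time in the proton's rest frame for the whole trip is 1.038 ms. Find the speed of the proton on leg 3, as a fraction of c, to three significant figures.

Leg 1: γ = 96.97; τ_1 = 24.38/96.97 = 0.2514 ms.
Leg 2: γ = 92.10; τ_2 = 30.90/92.10 = 0.3355 ms.
Leg 3: speed unknown; τ_3 = 1.460/γ_3.
Total proper time: 0.2514 + 0.3355 + τ_3 = 1.038, so τ_3 = 1.038 − 0.5869 = 0.4511 ms.
γ_3 = 1.460/0.4511 = 3.237; β = √(1 − 1/γ²) = √0.9045.

β = 0.951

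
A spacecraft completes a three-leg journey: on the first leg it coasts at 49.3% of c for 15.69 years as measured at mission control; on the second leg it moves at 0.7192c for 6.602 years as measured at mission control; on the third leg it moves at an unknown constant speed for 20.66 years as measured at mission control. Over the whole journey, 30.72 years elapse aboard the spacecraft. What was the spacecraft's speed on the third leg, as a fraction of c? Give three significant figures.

β = 0.797

Leg 1: β = 0.493; γ = 1/√(1 − 0.493²) = 1/√0.7570 = 1.149; τ_1 = 15.69/1.149 = 13.65 years.
Leg 2: γ = 1/√(1 − 0.7192²) = 1/√0.4828 = 1.439; τ_2 = 6.602/1.439 = 4.587 years.
Leg 3: speed unknown; τ_3 = 20.66/γ_3.
Total proper time: 13.65 + 4.587 + τ_3 = 30.72, so τ_3 = 30.72 − 18.24 = 12.48 years.
γ_3 = 20.66/12.48 = 1.655; β = √(1 − 1/γ²) = √0.6350.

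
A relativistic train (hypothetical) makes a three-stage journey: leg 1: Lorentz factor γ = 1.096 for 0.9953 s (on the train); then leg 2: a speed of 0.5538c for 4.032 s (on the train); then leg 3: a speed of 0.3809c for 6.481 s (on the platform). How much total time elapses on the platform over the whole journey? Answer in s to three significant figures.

Leg 1: γ = 1.096; Δt_1 = 1.096 × 0.9953 = 1.091 s.
Leg 2: γ = 1/√(1 − 0.5538²) = 1/√0.6933 = 1.201; Δt_2 = 1.201 × 4.032 = 4.842 s.
Leg 3: 6.481 s is already measured on the platform.
Total: 1.091 + 4.842 + 6.481 s.

Δt = 12.4 s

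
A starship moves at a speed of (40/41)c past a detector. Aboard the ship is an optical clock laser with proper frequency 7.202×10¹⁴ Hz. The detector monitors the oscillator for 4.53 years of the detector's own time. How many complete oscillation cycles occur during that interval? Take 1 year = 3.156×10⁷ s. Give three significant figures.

γ = 1/√(1 − (40/41)²) = 41/9 ≈ 4.556
During 4.53 years of lab time, the oscillator's proper time advances by τ = Δt/γ = 4.53/4.556 = 0.9944 years = 3.138×10⁷ s.
N = f × τ = 7.202×10¹⁴ × 3.138×10⁷ = 2.260×10²².

N = 2.26×10²²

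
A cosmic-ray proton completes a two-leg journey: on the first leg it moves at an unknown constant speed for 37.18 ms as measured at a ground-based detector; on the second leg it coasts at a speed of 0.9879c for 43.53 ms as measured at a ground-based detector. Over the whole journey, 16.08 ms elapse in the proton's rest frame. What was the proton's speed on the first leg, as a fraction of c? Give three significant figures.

β = 0.968

Leg 1: speed unknown; τ_1 = 37.18/γ_1.
Leg 2: γ = 1/√(1 − 0.9879²) = 1/√0.02405 = 6.448; τ_2 = 43.53/6.448 = 6.751 ms.
Total proper time: τ_1 + 6.751 = 16.08, so τ_1 = 16.08 − 6.751 = 9.329 ms.
γ_1 = 37.18/9.329 = 3.985; β = √(1 − 1/γ²) = √0.9370.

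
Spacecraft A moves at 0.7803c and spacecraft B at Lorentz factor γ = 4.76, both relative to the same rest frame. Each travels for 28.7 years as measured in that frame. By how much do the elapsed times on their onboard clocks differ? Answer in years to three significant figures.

|τ_A − τ_B| = 11.9 years

A: γ = 1/√(1 − 0.7803²) = 1/√0.3911 = 1.599; τ_A = 28.7/1.599 = 17.95 years.
B: γ = 4.76; τ_B = 28.7/4.760 = 6.029 years.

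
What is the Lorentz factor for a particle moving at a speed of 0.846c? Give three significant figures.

γ = 1.88

γ = 1/√(1 − 0.846²) = 1/√0.2843 = 1.876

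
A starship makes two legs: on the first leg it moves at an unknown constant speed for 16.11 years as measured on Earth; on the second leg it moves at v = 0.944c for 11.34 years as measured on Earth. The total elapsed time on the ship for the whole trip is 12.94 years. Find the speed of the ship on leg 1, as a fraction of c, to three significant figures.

Leg 1: speed unknown; τ_1 = 16.11/γ_1.
Leg 2: γ = 1/√(1 − 0.944²) = 1/√0.1089 = 3.031; τ_2 = 11.34/3.031 = 3.742 years.
Total proper time: τ_1 + 3.742 = 12.94, so τ_1 = 12.94 − 3.742 = 9.198 years.
γ_1 = 16.11/9.198 = 1.751; β = √(1 − 1/γ²) = √0.6740.

β = 0.821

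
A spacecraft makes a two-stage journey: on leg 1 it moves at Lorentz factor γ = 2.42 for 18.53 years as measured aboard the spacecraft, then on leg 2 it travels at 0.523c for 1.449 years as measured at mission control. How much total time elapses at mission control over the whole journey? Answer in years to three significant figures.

Δt = 46.3 years

Leg 1: γ = 2.42; Δt_1 = 2.420 × 18.53 = 44.84 years.
Leg 2: 1.449 years is already measured at mission control.
Total: 44.84 + 1.449 years.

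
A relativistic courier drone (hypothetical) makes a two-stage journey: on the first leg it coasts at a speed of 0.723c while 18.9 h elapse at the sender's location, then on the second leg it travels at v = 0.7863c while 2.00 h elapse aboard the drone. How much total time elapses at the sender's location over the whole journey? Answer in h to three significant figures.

Δt = 22.1 h

Leg 1: 18.9 h is already measured at the sender's location.
Leg 2: γ = 1/√(1 − 0.7863²) = 1/√0.3817 = 1.619; Δt_2 = 1.619 × 2.00 = 3.237 h.
Total: 18.90 + 3.237 h.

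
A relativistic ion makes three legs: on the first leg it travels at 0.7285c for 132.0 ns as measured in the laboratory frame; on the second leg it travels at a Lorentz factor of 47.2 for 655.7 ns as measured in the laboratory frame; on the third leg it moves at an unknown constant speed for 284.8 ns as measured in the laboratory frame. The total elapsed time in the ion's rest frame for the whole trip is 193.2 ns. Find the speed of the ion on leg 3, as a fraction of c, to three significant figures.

Leg 1: γ = 1/√(1 − 0.7285²) = 1/√0.4693 = 1.460; τ_1 = 132.0/1.460 = 90.43 ns.
Leg 2: γ = 47.2; τ_2 = 655.7/47.20 = 13.89 ns.
Leg 3: speed unknown; τ_3 = 284.8/γ_3.
Total proper time: 90.43 + 13.89 + τ_3 = 193.2, so τ_3 = 193.2 − 104.3 = 88.88 ns.
γ_3 = 284.8/88.88 = 3.204; β = √(1 − 1/γ²) = √0.9026.

β = 0.950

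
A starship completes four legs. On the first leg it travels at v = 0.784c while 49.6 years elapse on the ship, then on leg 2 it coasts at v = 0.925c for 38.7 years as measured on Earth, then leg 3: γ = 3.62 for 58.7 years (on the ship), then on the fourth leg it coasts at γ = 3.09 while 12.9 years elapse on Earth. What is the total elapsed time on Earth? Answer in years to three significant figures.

Δt = 344 years

Leg 1: γ = 1/√(1 − 0.784²) = 1/√0.3853 = 1.611; Δt_1 = 1.611 × 49.6 = 79.90 years.
Leg 2: 38.7 years is already measured on Earth.
Leg 3: γ = 3.62; Δt_3 = 3.620 × 58.7 = 212.5 years.
Leg 4: 12.9 years is already measured on Earth.
Total: 79.90 + 38.70 + 212.5 + 12.90 years.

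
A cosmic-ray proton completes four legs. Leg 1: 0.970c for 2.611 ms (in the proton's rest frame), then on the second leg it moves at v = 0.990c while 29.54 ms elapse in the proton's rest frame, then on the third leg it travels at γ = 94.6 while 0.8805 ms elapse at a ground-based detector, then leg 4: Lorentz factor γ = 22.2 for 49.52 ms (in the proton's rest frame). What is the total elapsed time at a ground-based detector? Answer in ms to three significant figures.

Δt = 1320 ms

Leg 1: γ = 1/√(1 − 0.970²) = 1/√0.05910 = 4.113; Δt_1 = 4.113 × 2.611 = 10.74 ms.
Leg 2: γ = 1/√(1 − 0.990²) = 1/√0.01990 = 7.089; Δt_2 = 7.089 × 29.54 = 209.4 ms.
Leg 3: 0.8805 ms is already measured at a ground-based detector.
Leg 4: γ = 22.2; Δt_4 = 22.20 × 49.52 = 1099 ms.
Total: 10.74 + 209.4 + 0.8805 + 1099 ms.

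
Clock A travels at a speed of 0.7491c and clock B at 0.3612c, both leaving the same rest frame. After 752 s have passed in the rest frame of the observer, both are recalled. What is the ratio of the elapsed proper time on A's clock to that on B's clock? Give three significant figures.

A: γ = 1/√(1 − 0.7491²) = 1/√0.4388 = 1.510. B: γ = 1/√(1 − 0.3612²) = 1/√0.8695 = 1.072.
τ_A/τ_B = γ_B/γ_A = 1.072/1.510 = 0.7104, so τ_A/τ_B = 0.7104.

τ_A/τ_B = 0.710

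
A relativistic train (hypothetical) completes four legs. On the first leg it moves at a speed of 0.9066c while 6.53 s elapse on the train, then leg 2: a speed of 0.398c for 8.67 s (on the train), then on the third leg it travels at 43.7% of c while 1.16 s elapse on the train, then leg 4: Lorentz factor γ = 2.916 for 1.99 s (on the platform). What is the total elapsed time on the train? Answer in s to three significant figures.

Leg 1: 6.53 s is already measured on the train.
Leg 2: 8.67 s is already measured on the train.
Leg 3: 1.16 s is already measured on the train.
Leg 4: γ = 2.916; τ_4 = 1.99/2.916 = 0.6824 s.
Total: 6.530 + 8.670 + 1.160 + 0.6824 s.

τ = 17.0 s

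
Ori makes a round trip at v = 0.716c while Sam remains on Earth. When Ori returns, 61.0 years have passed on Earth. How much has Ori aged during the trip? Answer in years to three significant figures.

τ = 42.6 years

γ = 1/√(1 − 0.716²) = 1/√0.4873 = 1.432
Ori's clock measures proper time along the trip: τ = Δt/γ = 61.0/1.432 years.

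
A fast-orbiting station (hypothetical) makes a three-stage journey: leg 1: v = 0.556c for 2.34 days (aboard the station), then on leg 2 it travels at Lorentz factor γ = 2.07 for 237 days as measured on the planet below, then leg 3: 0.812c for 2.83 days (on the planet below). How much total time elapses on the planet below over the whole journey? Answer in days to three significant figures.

Leg 1: γ = 1/√(1 − 0.556²) = 1/√0.6909 = 1.203; Δt_1 = 1.203 × 2.34 = 2.815 days.
Leg 2: 237 days is already measured on the planet below.
Leg 3: 2.83 days is already measured on the planet below.
Total: 2.815 + 237.0 + 2.830 days.

Δt = 243 days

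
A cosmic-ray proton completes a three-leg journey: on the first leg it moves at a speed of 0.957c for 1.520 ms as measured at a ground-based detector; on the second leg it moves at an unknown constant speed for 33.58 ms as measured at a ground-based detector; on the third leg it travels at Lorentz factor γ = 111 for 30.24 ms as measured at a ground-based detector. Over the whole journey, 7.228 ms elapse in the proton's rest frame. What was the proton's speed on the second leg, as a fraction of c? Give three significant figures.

β = 0.981

Leg 1: γ = 1/√(1 − 0.957²) = 1/√0.08415 = 3.447; τ_1 = 1.520/3.447 = 0.4409 ms.
Leg 2: speed unknown; τ_2 = 33.58/γ_2.
Leg 3: γ = 111; τ_3 = 30.24/111.0 = 0.2724 ms.
Total proper time: 0.4409 + τ_2 + 0.2724 = 7.228, so τ_2 = 7.228 − 0.7134 = 6.515 ms.
γ_2 = 33.58/6.515 = 5.155; β = √(1 − 1/γ²) = √0.9624.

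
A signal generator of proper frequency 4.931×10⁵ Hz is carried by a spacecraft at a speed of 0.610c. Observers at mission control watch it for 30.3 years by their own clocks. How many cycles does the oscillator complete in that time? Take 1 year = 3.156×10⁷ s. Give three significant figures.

γ = 1/√(1 − 0.610²) = 1/√0.6279 = 1.262
During 30.3 years of lab time, the oscillator's proper time advances by τ = Δt/γ = 30.3/1.262 = 24.01 years = 7.577×10⁸ s.
N = f × τ = 4.931×10⁵ × 7.577×10⁸ = 3.736×10¹⁴.

N = 3.74×10¹⁴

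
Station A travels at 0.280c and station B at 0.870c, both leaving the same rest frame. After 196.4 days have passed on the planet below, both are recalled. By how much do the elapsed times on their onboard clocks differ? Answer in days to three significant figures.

A: γ = 1/√(1 − 0.280²) = 25/24 ≈ 1.042; τ_A = 196.4/1.042 = 188.5 days.
B: γ = 1/√(1 − 0.870²) = 1/√0.2431 = 2.028; τ_B = 196.4/2.028 = 96.84 days.

|τ_A − τ_B| = 91.7 days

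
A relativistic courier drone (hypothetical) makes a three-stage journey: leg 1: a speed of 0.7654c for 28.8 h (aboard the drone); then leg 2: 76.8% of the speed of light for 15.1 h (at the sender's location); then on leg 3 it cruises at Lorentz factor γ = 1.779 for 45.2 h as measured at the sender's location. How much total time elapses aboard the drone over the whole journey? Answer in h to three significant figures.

Leg 1: 28.8 h is already measured aboard the drone.
Leg 2: β = 0.768; γ = 1/√(1 − 0.768²) = 1/√0.4102 = 1.561; τ_2 = 15.1/1.561 = 9.671 h.
Leg 3: γ = 1.779; τ_3 = 45.2/1.779 = 25.41 h.
Total: 28.80 + 9.671 + 25.41 h.

τ = 63.9 h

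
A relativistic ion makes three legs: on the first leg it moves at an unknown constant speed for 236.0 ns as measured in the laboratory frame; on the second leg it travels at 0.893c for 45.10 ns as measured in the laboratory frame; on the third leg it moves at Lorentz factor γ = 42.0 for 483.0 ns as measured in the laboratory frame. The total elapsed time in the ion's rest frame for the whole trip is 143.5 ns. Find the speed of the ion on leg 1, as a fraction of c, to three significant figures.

β = 0.881

Leg 1: speed unknown; τ_1 = 236.0/γ_1.
Leg 2: γ = 1/√(1 − 0.893²) = 1/√0.2026 = 2.222; τ_2 = 45.10/2.222 = 20.30 ns.
Leg 3: γ = 42.0; τ_3 = 483.0/42.00 = 11.50 ns.
Total proper time: τ_1 + 20.30 + 11.50 = 143.5, so τ_1 = 143.5 − 31.80 = 111.7 ns.
γ_1 = 236.0/111.7 = 2.113; β = √(1 − 1/γ²) = √0.7760.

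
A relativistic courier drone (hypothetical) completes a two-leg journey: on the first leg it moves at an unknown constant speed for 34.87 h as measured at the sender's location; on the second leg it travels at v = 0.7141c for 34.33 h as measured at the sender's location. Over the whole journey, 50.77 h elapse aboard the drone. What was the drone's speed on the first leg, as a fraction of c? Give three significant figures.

Leg 1: speed unknown; τ_1 = 34.87/γ_1.
Leg 2: γ = 1/√(1 − 0.7141²) = 1/√0.4901 = 1.428; τ_2 = 34.33/1.428 = 24.03 h.
Total proper time: τ_1 + 24.03 = 50.77, so τ_1 = 50.77 − 24.03 = 26.74 h.
γ_1 = 34.87/26.74 = 1.304; β = √(1 − 1/γ²) = √0.4121.

β = 0.642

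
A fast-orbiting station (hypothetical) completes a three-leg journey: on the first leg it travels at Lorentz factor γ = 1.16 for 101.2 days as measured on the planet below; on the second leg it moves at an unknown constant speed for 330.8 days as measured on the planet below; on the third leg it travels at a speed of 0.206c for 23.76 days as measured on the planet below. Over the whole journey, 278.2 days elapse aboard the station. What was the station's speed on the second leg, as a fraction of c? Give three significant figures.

β = 0.862

Leg 1: γ = 1.16; τ_1 = 101.2/1.160 = 87.24 days.
Leg 2: speed unknown; τ_2 = 330.8/γ_2.
Leg 3: γ = 1/√(1 − 0.206²) = 1/√0.9576 = 1.022; τ_3 = 23.76/1.022 = 23.25 days.
Total proper time: 87.24 + τ_2 + 23.25 = 278.2, so τ_2 = 278.2 − 110.5 = 167.7 days.
γ_2 = 330.8/167.7 = 1.972; β = √(1 − 1/γ²) = √0.7430.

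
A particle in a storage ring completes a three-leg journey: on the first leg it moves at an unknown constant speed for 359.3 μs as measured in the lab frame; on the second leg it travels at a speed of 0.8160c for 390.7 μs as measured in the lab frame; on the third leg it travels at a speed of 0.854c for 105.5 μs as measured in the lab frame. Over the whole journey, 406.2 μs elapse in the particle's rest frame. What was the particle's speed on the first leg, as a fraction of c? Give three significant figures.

Leg 1: speed unknown; τ_1 = 359.3/γ_1.
Leg 2: γ = 1/√(1 − 0.8160²) = 1/√0.3341 = 1.730; τ_2 = 390.7/1.730 = 225.8 μs.
Leg 3: γ = 1/√(1 − 0.854²) = 1/√0.2707 = 1.922; τ_3 = 105.5/1.922 = 54.89 μs.
Total proper time: τ_1 + 225.8 + 54.89 = 406.2, so τ_1 = 406.2 − 280.7 = 125.5 μs.
γ_1 = 359.3/125.5 = 2.864; β = √(1 − 1/γ²) = √0.8781.

β = 0.937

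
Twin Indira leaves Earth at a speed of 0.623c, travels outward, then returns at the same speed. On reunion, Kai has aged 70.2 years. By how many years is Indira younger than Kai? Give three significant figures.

Δt − τ = 15.3 years

γ = 1/√(1 − 0.623²) = 1/√0.6119 = 1.278
Indira's elapsed proper time: τ = 70.2/1.278 = 54.91 years.
Age gap = Δt − τ = 70.2 − 54.91 years.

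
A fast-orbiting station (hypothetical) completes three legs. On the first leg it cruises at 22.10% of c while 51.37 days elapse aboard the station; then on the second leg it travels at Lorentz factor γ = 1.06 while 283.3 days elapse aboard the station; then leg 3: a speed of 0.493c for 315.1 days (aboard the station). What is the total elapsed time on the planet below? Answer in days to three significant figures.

Leg 1: β = 0.2210; γ = 1/√(1 − 0.2210²) = 1/√0.9512 = 1.025; Δt_1 = 1.025 × 51.37 = 52.67 days.
Leg 2: γ = 1.06; Δt_2 = 1.060 × 283.3 = 300.3 days.
Leg 3: γ = 1/√(1 − 0.493²) = 1/√0.7570 = 1.149; Δt_3 = 1.149 × 315.1 = 362.2 days.
Total: 52.67 + 300.3 + 362.2 days.

Δt = 715 days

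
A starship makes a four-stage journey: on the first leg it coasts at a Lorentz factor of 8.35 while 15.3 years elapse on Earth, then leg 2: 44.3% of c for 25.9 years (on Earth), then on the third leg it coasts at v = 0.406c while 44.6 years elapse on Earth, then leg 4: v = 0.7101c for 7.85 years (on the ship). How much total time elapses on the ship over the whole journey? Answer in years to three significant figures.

Leg 1: γ = 8.35; τ_1 = 15.3/8.350 = 1.832 years.
Leg 2: β = 0.443; γ = 1/√(1 − 0.443²) = 1/√0.8038 = 1.115; τ_2 = 25.9/1.115 = 23.22 years.
Leg 3: γ = 1/√(1 − 0.406²) = 1/√0.8352 = 1.094; τ_3 = 44.6/1.094 = 40.76 years.
Leg 4: 7.85 years is already measured on the ship.
Total: 1.832 + 23.22 + 40.76 + 7.850 years.

τ = 73.7 years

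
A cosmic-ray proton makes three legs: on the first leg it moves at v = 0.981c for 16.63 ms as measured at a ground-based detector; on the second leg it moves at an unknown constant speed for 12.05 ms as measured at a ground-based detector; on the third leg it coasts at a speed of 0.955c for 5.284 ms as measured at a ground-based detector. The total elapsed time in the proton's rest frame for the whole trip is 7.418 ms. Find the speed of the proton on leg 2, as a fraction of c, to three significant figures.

Leg 1: γ = 1/√(1 − 0.981²) = 1/√0.03764 = 5.154; τ_1 = 16.63/5.154 = 3.226 ms.
Leg 2: speed unknown; τ_2 = 12.05/γ_2.
Leg 3: γ = 1/√(1 − 0.955²) = 1/√0.08798 = 3.371; τ_3 = 5.284/3.371 = 1.567 ms.
Total proper time: 3.226 + τ_2 + 1.567 = 7.418, so τ_2 = 7.418 − 4.794 = 2.624 ms.
γ_2 = 12.05/2.624 = 4.592; β = √(1 − 1/γ²) = √0.9526.

β = 0.976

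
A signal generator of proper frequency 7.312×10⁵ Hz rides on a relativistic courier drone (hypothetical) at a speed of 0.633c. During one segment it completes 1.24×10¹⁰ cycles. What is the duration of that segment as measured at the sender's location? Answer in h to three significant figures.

Δt = 6.08 h

γ = 1/√(1 − 0.633²) = 1/√0.5993 = 1.292
Proper time for N cycles: τ = N/f = 1.24×10¹⁰/(7.312×10⁵) = 1.696×10⁴ s = 4.711 h.
Lab-frame duration Δt = γτ = 1.292 × 4.711 = 6.085 h.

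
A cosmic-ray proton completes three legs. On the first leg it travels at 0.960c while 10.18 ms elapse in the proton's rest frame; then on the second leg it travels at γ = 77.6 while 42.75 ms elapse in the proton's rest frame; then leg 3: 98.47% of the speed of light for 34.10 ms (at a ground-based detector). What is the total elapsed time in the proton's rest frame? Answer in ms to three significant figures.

Leg 1: 10.18 ms is already measured in the proton's rest frame.
Leg 2: 42.75 ms is already measured in the proton's rest frame.
Leg 3: β = 0.9847; γ = 1/√(1 − 0.9847²) = 1/√0.03037 = 5.739; τ_3 = 34.10/5.739 = 5.942 ms.
Total: 10.18 + 42.75 + 5.942 ms.

τ = 58.9 ms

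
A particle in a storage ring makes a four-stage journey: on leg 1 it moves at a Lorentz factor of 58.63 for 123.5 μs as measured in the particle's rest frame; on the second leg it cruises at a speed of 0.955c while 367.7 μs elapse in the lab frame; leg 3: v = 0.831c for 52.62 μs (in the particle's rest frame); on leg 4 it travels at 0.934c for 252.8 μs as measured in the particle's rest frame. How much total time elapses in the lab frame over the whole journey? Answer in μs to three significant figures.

Leg 1: γ = 58.63; Δt_1 = 58.63 × 123.5 = 7241 μs.
Leg 2: 367.7 μs is already measured in the lab frame.
Leg 3: γ = 1/√(1 − 0.831²) = 1/√0.3094 = 1.798; Δt_3 = 1.798 × 52.62 = 94.59 μs.
Leg 4: γ = 1/√(1 − 0.934²) = 1/√0.1276 = 2.799; Δt_4 = 2.799 × 252.8 = 707.6 μs.
Total: 7241 + 367.7 + 94.59 + 707.6 μs.

Δt = 8410 μs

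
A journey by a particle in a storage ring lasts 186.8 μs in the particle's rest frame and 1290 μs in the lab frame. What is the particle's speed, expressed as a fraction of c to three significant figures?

The proper time is measured in the particle's rest frame (both events occur at the particle's location); Δt is measured in the lab frame. γ = Δt/τ = 1290/186.8 = 6.906.
β = √(1 − 1/γ²) = √(1 − 0.02097) = √0.9790

v = 0.989c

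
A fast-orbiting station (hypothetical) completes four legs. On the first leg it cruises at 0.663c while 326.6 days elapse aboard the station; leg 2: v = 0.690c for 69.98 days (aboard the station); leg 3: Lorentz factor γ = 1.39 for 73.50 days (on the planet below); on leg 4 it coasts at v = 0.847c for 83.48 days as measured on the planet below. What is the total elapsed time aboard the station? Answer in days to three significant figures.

Leg 1: 326.6 days is already measured aboard the station.
Leg 2: 69.98 days is already measured aboard the station.
Leg 3: γ = 1.39; τ_3 = 73.50/1.390 = 52.88 days.
Leg 4: γ = 1/√(1 − 0.847²) = 1/√0.2826 = 1.881; τ_4 = 83.48/1.881 = 44.38 days.
Total: 326.6 + 69.98 + 52.88 + 44.38 days.

τ = 494 days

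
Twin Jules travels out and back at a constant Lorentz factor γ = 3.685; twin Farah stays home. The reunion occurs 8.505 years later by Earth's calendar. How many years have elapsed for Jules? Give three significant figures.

γ = 3.685
Jules's clock measures proper time along the trip: τ = Δt/γ = 8.505/3.685 years.

τ = 2.31 years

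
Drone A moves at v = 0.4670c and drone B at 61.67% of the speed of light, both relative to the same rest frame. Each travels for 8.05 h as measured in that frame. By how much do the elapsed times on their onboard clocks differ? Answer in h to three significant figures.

|τ_A − τ_B| = 0.781 h

A: γ = 1/√(1 − 0.4670²) = 1/√0.7819 = 1.131; τ_A = 8.05/1.131 = 7.118 h.
B: β = 0.6167; γ = 1/√(1 − 0.6167²) = 1/√0.6197 = 1.270; τ_B = 8.05/1.270 = 6.337 h.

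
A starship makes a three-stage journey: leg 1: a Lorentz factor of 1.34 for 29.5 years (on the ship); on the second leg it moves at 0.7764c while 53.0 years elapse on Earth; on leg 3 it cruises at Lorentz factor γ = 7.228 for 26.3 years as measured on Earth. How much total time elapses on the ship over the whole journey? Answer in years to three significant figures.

Leg 1: 29.5 years is already measured on the ship.
Leg 2: γ = 1/√(1 − 0.7764²) = 1/√0.3972 = 1.587; τ_2 = 53.0/1.587 = 33.40 years.
Leg 3: γ = 7.228; τ_3 = 26.3/7.228 = 3.639 years.
Total: 29.50 + 33.40 + 3.639 years.

τ = 66.5 years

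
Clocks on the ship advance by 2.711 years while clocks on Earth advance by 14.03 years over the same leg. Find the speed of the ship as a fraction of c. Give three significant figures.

v = 0.981c

The proper time is measured on the ship (both events occur at the ship's location); Δt is measured on Earth. γ = Δt/τ = 14.03/2.711 = 5.175.
β = √(1 − 1/γ²) = √(1 − 0.03734) = √0.9627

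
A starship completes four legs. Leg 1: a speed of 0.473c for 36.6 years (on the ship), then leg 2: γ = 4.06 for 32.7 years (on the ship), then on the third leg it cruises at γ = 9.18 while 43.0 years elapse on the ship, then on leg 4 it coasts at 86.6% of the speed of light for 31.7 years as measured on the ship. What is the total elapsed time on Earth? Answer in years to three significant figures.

Δt = 632 years

Leg 1: γ = 1/√(1 − 0.473²) = 1/√0.7763 = 1.135; Δt_1 = 1.135 × 36.6 = 41.54 years.
Leg 2: γ = 4.06; Δt_2 = 4.060 × 32.7 = 132.8 years.
Leg 3: γ = 9.18; Δt_3 = 9.180 × 43.0 = 394.7 years.
Leg 4: β = 0.866; γ = 1/√(1 − 0.866²) = 1/√0.2500 = 2.000; Δt_4 = 2.000 × 31.7 = 63.39 years.
Total: 41.54 + 132.8 + 394.7 + 63.39 years.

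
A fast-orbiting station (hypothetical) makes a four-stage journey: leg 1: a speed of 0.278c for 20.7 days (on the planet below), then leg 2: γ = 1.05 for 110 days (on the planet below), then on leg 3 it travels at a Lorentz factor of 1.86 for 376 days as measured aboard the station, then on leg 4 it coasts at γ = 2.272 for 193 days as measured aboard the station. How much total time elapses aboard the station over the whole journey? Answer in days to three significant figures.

τ = 694 days

Leg 1: γ = 1/√(1 − 0.278²) = 1/√0.9227 = 1.041; τ_1 = 20.7/1.041 = 19.88 days.
Leg 2: γ = 1.05; τ_2 = 110/1.050 = 104.8 days.
Leg 3: 376 days is already measured aboard the station.
Leg 4: 193 days is already measured aboard the station.
Total: 19.88 + 104.8 + 376.0 + 193.0 days.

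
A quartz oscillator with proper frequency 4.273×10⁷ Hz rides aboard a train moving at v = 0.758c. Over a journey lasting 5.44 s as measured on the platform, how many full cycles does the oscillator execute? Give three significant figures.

γ = 1/√(1 − 0.758²) = 1/√0.4254 = 1.533
The oscillator's own cycle count is N = f × τ where τ is the proper time on the train. τ = Δt/γ = 5.44/1.533 = 3.548 s = 3.548×10⁰ s.
N = 4.273×10⁷ × 3.548×10⁰ = 1.516×10⁸.

N = 1.52×10⁸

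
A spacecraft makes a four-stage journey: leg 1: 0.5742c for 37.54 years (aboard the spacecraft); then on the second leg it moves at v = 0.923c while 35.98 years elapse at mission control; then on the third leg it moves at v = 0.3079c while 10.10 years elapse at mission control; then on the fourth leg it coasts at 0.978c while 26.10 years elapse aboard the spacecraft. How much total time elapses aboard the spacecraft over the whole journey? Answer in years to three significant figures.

Leg 1: 37.54 years is already measured aboard the spacecraft.
Leg 2: γ = 1/√(1 − 0.923²) = 1/√0.1481 = 2.599; τ_2 = 35.98/2.599 = 13.85 years.
Leg 3: γ = 1/√(1 − 0.3079²) = 1/√0.9052 = 1.051; τ_3 = 10.10/1.051 = 9.609 years.
Leg 4: 26.10 years is already measured aboard the spacecraft.
Total: 37.54 + 13.85 + 9.609 + 26.10 years.

τ = 87.1 years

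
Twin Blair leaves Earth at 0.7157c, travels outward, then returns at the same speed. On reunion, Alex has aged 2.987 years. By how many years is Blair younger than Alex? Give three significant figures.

Δt − τ = 0.901 years

γ = 1/√(1 − 0.7157²) = 1/√0.4878 = 1.432
Blair's elapsed proper time: τ = 2.987/1.432 = 2.086 years.
Age gap = Δt − τ = 2.987 − 2.086 years.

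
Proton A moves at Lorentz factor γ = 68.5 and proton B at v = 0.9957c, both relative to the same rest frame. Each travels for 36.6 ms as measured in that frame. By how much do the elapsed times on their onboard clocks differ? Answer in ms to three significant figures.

A: γ = 68.5; τ_A = 36.6/68.50 = 0.5343 ms.
B: γ = 1/√(1 − 0.9957²) = 1/√0.008582 = 10.79; τ_B = 36.6/10.79 = 3.390 ms.

|τ_A − τ_B| = 2.86 ms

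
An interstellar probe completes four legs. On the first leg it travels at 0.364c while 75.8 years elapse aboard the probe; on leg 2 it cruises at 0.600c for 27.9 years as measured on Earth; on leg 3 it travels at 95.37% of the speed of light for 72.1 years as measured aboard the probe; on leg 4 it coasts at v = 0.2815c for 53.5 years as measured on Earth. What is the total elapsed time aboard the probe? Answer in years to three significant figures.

τ = 222 years

Leg 1: 75.8 years is already measured aboard the probe.
Leg 2: γ = 1/√(1 − 0.600²) = 5/4 = 1.250; τ_2 = 27.9/1.250 = 22.32 years.
Leg 3: 72.1 years is already measured aboard the probe.
Leg 4: γ = 1/√(1 − 0.2815²) = 1/√0.9208 = 1.042; τ_4 = 53.5/1.042 = 51.34 years.
Total: 75.80 + 22.32 + 72.10 + 51.34 years.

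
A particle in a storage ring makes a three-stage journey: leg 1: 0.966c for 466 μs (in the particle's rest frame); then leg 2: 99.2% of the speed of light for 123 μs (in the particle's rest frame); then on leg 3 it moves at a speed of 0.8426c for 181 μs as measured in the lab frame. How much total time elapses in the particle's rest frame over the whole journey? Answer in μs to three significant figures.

τ = 686 μs

Leg 1: 466 μs is already measured in the particle's rest frame.
Leg 2: 123 μs is already measured in the particle's rest frame.
Leg 3: γ = 1/√(1 − 0.8426²) = 1/√0.2900 = 1.857; τ_3 = 181/1.857 = 97.48 μs.
Total: 466.0 + 123.0 + 97.48 μs.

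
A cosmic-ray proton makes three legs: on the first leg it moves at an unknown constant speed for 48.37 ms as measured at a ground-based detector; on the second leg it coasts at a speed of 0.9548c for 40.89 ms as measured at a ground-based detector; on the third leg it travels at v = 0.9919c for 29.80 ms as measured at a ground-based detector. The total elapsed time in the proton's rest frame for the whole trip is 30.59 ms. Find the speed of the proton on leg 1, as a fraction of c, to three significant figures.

β = 0.953

Leg 1: speed unknown; τ_1 = 48.37/γ_1.
Leg 2: γ = 1/√(1 − 0.9548²) = 1/√0.08836 = 3.364; τ_2 = 40.89/3.364 = 12.15 ms.
Leg 3: γ = 1/√(1 − 0.9919²) = 1/√0.01613 = 7.873; τ_3 = 29.80/7.873 = 3.785 ms.
Total proper time: τ_1 + 12.15 + 3.785 = 30.59, so τ_1 = 30.59 − 15.94 = 14.65 ms.
γ_1 = 48.37/14.65 = 3.302; β = √(1 − 1/γ²) = √0.9083.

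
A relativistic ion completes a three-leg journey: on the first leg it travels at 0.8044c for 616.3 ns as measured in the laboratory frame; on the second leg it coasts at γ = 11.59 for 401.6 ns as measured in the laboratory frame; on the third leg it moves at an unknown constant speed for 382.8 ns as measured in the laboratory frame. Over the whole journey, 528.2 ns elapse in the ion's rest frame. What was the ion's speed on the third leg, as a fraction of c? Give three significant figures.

Leg 1: γ = 1/√(1 − 0.8044²) = 1/√0.3529 = 1.683; τ_1 = 616.3/1.683 = 366.1 ns.
Leg 2: γ = 11.59; τ_2 = 401.6/11.59 = 34.65 ns.
Leg 3: speed unknown; τ_3 = 382.8/γ_3.
Total proper time: 366.1 + 34.65 + τ_3 = 528.2, so τ_3 = 528.2 − 400.8 = 127.4 ns.
γ_3 = 382.8/127.4 = 3.004; β = √(1 − 1/γ²) = √0.8892.

β = 0.943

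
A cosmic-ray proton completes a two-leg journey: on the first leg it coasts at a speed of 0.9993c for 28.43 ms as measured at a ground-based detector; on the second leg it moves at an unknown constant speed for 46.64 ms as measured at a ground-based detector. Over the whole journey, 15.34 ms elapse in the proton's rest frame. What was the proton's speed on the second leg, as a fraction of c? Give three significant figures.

Leg 1: γ = 1/√(1 − 0.9993²) = 1/√0.001400 = 26.73; τ_1 = 28.43/26.73 = 1.064 ms.
Leg 2: speed unknown; τ_2 = 46.64/γ_2.
Total proper time: 1.064 + τ_2 = 15.34, so τ_2 = 15.34 − 1.064 = 14.28 ms.
γ_2 = 46.64/14.28 = 3.267; β = √(1 − 1/γ²) = √0.9063.

β = 0.952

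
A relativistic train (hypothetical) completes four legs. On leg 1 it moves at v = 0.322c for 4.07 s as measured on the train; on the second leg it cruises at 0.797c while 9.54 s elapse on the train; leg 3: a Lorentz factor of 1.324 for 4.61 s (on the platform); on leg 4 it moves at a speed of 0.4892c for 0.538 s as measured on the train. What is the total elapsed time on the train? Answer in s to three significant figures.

Leg 1: 4.07 s is already measured on the train.
Leg 2: 9.54 s is already measured on the train.
Leg 3: γ = 1.324; τ_3 = 4.61/1.324 = 3.482 s.
Leg 4: 0.538 s is already measured on the train.
Total: 4.070 + 9.540 + 3.482 + 0.5380 s.

τ = 17.6 s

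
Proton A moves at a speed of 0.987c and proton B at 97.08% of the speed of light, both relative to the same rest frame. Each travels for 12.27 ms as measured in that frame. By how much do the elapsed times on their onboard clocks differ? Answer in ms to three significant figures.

A: γ = 1/√(1 − 0.987²) = 1/√0.02583 = 6.222; τ_A = 12.27/6.222 = 1.972 ms.
B: β = 0.9708; γ = 1/√(1 − 0.9708²) = 1/√0.05755 = 4.169; τ_B = 12.27/4.169 = 2.943 ms.

|τ_A − τ_B| = 0.971 ms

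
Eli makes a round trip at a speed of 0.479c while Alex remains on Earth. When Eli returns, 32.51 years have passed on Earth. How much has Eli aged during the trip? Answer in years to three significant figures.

τ = 28.5 years

γ = 1/√(1 − 0.479²) = 1/√0.7706 = 1.139
Eli's clock measures proper time along the trip: τ = Δt/γ = 32.51/1.139 years.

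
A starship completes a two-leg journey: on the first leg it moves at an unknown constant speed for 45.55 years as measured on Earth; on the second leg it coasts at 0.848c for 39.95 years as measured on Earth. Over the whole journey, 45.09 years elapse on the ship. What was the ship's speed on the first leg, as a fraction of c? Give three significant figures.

β = 0.851

Leg 1: speed unknown; τ_1 = 45.55/γ_1.
Leg 2: γ = 1/√(1 − 0.848²) = 1/√0.2809 = 1.887; τ_2 = 39.95/1.887 = 21.17 years.
Total proper time: τ_1 + 21.17 = 45.09, so τ_1 = 45.09 − 21.17 = 23.92 years.
γ_1 = 45.55/23.92 = 1.905; β = √(1 − 1/γ²) = √0.7243.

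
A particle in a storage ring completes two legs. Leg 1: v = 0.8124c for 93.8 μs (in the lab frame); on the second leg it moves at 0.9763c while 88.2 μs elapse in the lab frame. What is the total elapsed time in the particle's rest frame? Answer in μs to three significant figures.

τ = 73.8 μs

Leg 1: γ = 1/√(1 − 0.8124²) = 1/√0.3400 = 1.715; τ_1 = 93.8/1.715 = 54.69 μs.
Leg 2: γ = 1/√(1 − 0.9763²) = 1/√0.04684 = 4.621; τ_2 = 88.2/4.621 = 19.09 μs.
Total: 54.69 + 19.09 μs.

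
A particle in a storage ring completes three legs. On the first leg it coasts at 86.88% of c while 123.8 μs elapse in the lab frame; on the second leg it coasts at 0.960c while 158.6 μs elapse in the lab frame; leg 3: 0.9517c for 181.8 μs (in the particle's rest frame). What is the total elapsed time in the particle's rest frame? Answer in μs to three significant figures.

τ = 288 μs

Leg 1: β = 0.8688; γ = 1/√(1 − 0.8688²) = 1/√0.2452 = 2.020; τ_1 = 123.8/2.020 = 61.30 μs.
Leg 2: γ = 1/√(1 − 0.960²) = 25/7 ≈ 3.571; τ_2 = 158.6/3.571 = 44.41 μs.
Leg 3: 181.8 μs is already measured in the particle's rest frame.
Total: 61.30 + 44.41 + 181.8 μs.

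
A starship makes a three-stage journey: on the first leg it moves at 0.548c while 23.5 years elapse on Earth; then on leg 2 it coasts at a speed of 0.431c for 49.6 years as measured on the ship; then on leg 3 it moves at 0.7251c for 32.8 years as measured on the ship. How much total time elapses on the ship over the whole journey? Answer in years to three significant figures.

Leg 1: γ = 1/√(1 − 0.548²) = 1/√0.6997 = 1.195; τ_1 = 23.5/1.195 = 19.66 years.
Leg 2: 49.6 years is already measured on the ship.
Leg 3: 32.8 years is already measured on the ship.
Total: 19.66 + 49.60 + 32.80 years.

τ = 102 years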